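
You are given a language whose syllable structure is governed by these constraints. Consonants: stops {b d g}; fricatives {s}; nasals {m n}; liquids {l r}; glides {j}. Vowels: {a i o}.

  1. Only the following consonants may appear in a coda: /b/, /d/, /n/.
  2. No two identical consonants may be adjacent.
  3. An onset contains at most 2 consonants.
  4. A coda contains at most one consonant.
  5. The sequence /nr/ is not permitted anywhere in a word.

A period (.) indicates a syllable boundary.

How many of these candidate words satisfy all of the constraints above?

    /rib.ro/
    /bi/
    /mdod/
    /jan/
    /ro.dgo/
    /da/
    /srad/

7

/rib.ro/ — σ1 onset /r/, coda /b/ ok; σ2 onset /r/, coda /∅/ ok → well-formed
/bi/ — σ1 onset /b/, coda /∅/ ok → well-formed
/mdod/ — σ1 onset /md/ (2C), coda /d/ ok → well-formed
/jan/ — σ1 onset /j/, coda /n/ ok → well-formed
/ro.dgo/ — σ1 onset /r/, coda /∅/ ok; σ2 onset /dg/ (2C), coda /∅/ ok → well-formed
/da/ — σ1 onset /d/, coda /∅/ ok → well-formed
/srad/ — σ1 onset /sr/ (2C), coda /d/ ok → well-formed
Well-formed: /rib.ro/, /bi/, /mdod/, /jan/, /ro.dgo/, /da/, /srad/ → 7.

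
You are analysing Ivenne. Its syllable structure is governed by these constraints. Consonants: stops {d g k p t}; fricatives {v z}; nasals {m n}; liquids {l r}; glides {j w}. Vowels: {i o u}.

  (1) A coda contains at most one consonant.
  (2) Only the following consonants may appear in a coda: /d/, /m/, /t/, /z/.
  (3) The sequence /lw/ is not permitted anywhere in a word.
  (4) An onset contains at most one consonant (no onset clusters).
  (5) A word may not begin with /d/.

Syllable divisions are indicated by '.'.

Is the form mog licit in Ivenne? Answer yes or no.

no

mog — violates constraint 2: syllable 1 coda contains /g/, which is not a licensed coda consonant → illicit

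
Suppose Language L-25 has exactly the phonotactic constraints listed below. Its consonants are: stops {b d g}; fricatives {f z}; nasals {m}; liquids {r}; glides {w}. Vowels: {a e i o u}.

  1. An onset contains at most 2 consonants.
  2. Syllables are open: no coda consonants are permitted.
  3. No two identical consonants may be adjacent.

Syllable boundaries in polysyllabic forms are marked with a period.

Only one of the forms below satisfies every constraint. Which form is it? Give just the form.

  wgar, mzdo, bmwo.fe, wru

wgar — violates constraint 2: syllable 1 coda /r/ has 1 consonant (> 0) → phonotactically illegal
mzdo — violates constraint 1: syllable 1 onset /mzd/ has 3 consonants (> 2) → phonotactically illegal
bmwo.fe — violates constraint 1: syllable 1 onset /bmw/ has 3 consonants (> 2) → phonotactically illegal
wru — σ1 onset /wr/ (2C), coda /∅/ ok → phonotactically legal

wru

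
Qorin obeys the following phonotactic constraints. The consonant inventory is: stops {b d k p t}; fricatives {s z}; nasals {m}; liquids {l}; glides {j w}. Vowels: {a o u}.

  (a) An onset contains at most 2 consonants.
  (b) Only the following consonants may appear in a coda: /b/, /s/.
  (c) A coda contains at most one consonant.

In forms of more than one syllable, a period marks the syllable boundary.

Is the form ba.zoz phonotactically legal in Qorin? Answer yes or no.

ba.zoz — violates constraint (b): syllable 2 coda contains /z/, which is not a licensed coda consonant → phonotactically illegal

no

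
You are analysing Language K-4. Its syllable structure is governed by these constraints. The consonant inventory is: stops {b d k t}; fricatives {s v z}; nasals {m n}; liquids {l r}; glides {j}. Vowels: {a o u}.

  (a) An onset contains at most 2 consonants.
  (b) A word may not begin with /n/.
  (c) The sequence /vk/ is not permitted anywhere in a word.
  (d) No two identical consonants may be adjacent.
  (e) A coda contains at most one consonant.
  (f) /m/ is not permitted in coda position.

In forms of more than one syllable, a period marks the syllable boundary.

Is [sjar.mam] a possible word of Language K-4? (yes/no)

[sjar.mam] — violates constraint (f): syllable 2 coda contains /m/ → phonotactically illegal

no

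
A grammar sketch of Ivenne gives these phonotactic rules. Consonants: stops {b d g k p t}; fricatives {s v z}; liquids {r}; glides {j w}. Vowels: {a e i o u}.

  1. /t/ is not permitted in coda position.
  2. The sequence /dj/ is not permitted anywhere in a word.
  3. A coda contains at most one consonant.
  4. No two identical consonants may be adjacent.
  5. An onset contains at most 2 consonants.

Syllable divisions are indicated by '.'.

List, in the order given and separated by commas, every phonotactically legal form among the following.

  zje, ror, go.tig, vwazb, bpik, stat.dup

zje, ror, go.tig, bpik

zje — σ1 onset /zj/ (2C), coda /∅/ ok → phonotactically legal
ror — σ1 onset /r/, coda /r/ ok → phonotactically legal
go.tig — σ1 onset /g/, coda /∅/ ok; σ2 onset /t/, coda /g/ ok → phonotactically legal
vwazb — violates constraint 3: syllable 1 coda /zb/ has 2 consonants (> 1) → phonotactically illegal
bpik — σ1 onset /bp/ (2C), coda /k/ ok → phonotactically legal
stat.dup — violates constraint 1: syllable 1 coda contains /t/ → phonotactically illegal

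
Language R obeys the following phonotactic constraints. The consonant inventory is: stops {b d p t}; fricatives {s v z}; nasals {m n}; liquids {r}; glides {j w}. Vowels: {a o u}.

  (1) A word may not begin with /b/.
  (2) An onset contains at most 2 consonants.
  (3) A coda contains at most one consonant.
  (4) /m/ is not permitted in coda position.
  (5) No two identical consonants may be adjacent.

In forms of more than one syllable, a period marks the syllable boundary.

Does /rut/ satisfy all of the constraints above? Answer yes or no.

yes

/rut/ — σ1 onset /r/, coda /t/ ok → licit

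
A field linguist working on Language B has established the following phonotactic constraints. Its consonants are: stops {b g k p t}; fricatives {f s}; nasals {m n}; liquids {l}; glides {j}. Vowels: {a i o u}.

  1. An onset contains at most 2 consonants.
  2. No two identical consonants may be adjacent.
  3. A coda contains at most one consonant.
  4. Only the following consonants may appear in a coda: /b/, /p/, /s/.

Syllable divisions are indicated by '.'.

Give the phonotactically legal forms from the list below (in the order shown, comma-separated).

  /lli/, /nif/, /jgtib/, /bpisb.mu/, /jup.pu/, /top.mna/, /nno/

/lli/ — violates constraint 2: adjacent identical consonants /ll/ → phonotactically illegal
/nif/ — violates constraint 4: syllable 1 coda contains /f/, which is not a licensed coda consonant → phonotactically illegal
/jgtib/ — violates constraint 1: syllable 1 onset /jgt/ has 3 consonants (> 2) → phonotactically illegal
/bpisb.mu/ — violates constraint 3: syllable 1 coda /sb/ has 2 consonants (> 1) → phonotactically illegal
/jup.pu/ — violates constraint 2: adjacent identical consonants /pp/ → phonotactically illegal
/top.mna/ — σ1 onset /t/, coda /p/ ok; σ2 onset /mn/ (2C), coda /∅/ ok → phonotactically legal
/nno/ — violates constraint 2: adjacent identical consonants /nn/ → phonotactically illegal

/top.mna/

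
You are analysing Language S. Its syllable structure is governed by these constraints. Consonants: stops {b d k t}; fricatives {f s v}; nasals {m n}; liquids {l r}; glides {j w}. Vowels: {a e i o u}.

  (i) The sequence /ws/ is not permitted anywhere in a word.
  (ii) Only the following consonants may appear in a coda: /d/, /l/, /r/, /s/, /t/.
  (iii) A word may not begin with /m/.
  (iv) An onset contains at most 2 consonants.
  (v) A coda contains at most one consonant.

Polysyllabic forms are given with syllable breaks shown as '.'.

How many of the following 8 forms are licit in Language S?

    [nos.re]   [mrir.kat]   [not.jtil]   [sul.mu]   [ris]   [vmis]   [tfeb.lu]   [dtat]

6

[nos.re] — σ1 onset /n/, coda /s/ ok; σ2 onset /r/, coda /∅/ ok → licit
[mrir.kat] — violates constraint (iii): word begins with /m/ → illicit
[not.jtil] — σ1 onset /n/, coda /t/ ok; σ2 onset /jt/ (2C), coda /l/ ok → licit
[sul.mu] — σ1 onset /s/, coda /l/ ok; σ2 onset /m/, coda /∅/ ok → licit
[ris] — σ1 onset /r/, coda /s/ ok → licit
[vmis] — σ1 onset /vm/ (2C), coda /s/ ok → licit
[tfeb.lu] — violates constraint (ii): syllable 1 coda contains /b/, which is not a licensed coda consonant → illicit
[dtat] — σ1 onset /dt/ (2C), coda /t/ ok → licit
Licit: [nos.re], [not.jtil], [sul.mu], [ris], [vmis], [dtat] → 6.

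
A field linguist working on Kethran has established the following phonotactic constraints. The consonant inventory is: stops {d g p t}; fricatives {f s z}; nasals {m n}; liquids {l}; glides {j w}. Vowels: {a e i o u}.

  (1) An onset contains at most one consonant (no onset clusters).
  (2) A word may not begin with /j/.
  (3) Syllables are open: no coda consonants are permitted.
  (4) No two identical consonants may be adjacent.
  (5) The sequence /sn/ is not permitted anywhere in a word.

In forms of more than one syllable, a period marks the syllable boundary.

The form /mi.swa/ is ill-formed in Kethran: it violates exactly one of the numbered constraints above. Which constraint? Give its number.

/mi.swa/: syllable 2 onset /sw/ has 2 consonants (> 1).
This is a violation of constraint 1: "An onset contains at most one consonant (no onset clusters)."
The remaining constraints (2, 3, 4, 5) are satisfied.

1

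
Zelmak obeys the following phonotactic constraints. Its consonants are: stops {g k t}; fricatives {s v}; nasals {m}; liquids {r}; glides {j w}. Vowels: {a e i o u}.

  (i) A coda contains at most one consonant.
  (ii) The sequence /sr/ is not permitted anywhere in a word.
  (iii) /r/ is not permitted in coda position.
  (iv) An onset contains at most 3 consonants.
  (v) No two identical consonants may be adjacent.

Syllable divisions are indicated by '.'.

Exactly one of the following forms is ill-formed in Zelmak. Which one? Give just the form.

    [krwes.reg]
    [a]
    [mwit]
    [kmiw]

[krwes.reg]

[krwes.reg] — violates constraint (ii): contains banned sequence /sr/ → ill-formed
[a] — σ1 onset /∅/, coda /∅/ ok → well-formed
[mwit] — σ1 onset /mw/ (2C), coda /t/ ok → well-formed
[kmiw] — σ1 onset /km/ (2C), coda /w/ ok → well-formed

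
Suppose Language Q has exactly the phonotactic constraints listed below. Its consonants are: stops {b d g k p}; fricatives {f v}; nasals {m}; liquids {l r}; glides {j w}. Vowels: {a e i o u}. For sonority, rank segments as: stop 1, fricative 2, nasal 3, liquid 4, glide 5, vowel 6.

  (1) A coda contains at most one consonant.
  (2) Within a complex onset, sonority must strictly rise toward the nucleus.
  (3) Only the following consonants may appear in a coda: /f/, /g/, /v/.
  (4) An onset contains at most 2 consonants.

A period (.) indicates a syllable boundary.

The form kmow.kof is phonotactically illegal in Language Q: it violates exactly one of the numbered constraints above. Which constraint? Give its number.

3

kmow.kof: syllable 1 coda contains /w/, which is not a licensed coda consonant.
This is a violation of constraint 3: "Only the following consonants may appear in a coda: /f/, /g/, /v/."
The remaining constraints (1, 2, 4) are satisfied.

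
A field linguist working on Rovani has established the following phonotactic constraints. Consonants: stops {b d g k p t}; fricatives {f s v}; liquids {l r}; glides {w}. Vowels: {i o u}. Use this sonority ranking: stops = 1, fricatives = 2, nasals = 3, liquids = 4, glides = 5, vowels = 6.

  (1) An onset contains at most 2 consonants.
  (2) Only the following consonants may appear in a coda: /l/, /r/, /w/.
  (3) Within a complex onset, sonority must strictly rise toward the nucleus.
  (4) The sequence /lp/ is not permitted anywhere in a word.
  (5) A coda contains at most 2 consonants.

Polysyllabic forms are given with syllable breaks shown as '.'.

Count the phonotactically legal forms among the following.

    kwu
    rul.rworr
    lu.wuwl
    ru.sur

kwu — σ1 onset /kw/ (1→5 rises), coda /∅/ ok → phonotactically legal
rul.rworr — σ1 onset /r/, coda /l/ ok; σ2 onset /rw/ (4→5 rises), coda /rr/ (2C) ok → phonotactically legal
lu.wuwl — σ1 onset /l/, coda /∅/ ok; σ2 onset /w/, coda /wl/ (2C) ok → phonotactically legal
ru.sur — σ1 onset /r/, coda /∅/ ok; σ2 onset /s/, coda /r/ ok → phonotactically legal
Phonotactically legal: kwu, rul.rworr, lu.wuwl, ru.sur → 4.

4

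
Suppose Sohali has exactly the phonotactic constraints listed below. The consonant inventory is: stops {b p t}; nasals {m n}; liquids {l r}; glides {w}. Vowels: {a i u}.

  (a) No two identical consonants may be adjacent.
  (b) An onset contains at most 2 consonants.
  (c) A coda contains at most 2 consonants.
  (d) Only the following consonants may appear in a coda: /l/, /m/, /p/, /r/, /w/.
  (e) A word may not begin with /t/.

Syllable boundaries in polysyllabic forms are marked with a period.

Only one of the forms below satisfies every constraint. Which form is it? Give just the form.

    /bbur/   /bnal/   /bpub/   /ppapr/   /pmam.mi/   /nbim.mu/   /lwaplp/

/bnal/

/bbur/ — violates constraint (a): adjacent identical consonants /bb/ → illicit
/bnal/ — σ1 onset /bn/ (2C), coda /l/ ok → licit
/bpub/ — violates constraint (d): syllable 1 coda contains /b/, which is not a licensed coda consonant → illicit
/ppapr/ — violates constraint (a): adjacent identical consonants /pp/ → illicit
/pmam.mi/ — violates constraint (a): adjacent identical consonants /mm/ → illicit
/nbim.mu/ — violates constraint (a): adjacent identical consonants /mm/ → illicit
/lwaplp/ — violates constraint (c): syllable 1 coda /plp/ has 3 consonants (> 2) → illicit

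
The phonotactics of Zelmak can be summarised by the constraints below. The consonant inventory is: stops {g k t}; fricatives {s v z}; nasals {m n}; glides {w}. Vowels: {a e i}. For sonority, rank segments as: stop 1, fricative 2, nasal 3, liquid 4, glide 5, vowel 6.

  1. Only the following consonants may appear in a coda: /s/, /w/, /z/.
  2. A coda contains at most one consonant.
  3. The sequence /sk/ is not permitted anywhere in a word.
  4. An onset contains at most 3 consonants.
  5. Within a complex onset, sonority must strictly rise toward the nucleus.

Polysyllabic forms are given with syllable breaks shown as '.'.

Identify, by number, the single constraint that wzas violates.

wzas: syllable 1 onset /wz/: /w/ (glide, 5) → /z/ (fricative, 2) does not rise.
This is a violation of constraint 5: "Within a complex onset, sonority must strictly rise toward the nucleus."
The remaining constraints (1, 2, 3, 4) are satisfied.

5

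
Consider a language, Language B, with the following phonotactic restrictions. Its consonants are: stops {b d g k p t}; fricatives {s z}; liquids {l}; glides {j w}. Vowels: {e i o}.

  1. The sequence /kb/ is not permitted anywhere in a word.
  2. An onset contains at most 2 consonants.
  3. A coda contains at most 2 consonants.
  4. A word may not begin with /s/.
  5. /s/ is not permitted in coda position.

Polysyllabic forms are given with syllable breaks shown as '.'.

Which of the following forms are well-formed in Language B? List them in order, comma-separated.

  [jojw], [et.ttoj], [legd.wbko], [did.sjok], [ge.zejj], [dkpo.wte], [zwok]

[jojw] — σ1 onset /j/, coda /jw/ (2C) ok → well-formed
[et.ttoj] — σ1 onset /∅/, coda /t/ ok; σ2 onset /tt/ (2C), coda /j/ ok → well-formed
[legd.wbko] — violates constraint 2: syllable 2 onset /wbk/ has 3 consonants (> 2) → ill-formed
[did.sjok] — σ1 onset /d/, coda /d/ ok; σ2 onset /sj/ (2C), coda /k/ ok → well-formed
[ge.zejj] — σ1 onset /g/, coda /∅/ ok; σ2 onset /z/, coda /jj/ (2C) ok → well-formed
[dkpo.wte] — violates constraint 2: syllable 1 onset /dkp/ has 3 consonants (> 2) → ill-formed
[zwok] — σ1 onset /zw/ (2C), coda /k/ ok → well-formed

[jojw], [et.ttoj], [did.sjok], [ge.zejj], [zwok]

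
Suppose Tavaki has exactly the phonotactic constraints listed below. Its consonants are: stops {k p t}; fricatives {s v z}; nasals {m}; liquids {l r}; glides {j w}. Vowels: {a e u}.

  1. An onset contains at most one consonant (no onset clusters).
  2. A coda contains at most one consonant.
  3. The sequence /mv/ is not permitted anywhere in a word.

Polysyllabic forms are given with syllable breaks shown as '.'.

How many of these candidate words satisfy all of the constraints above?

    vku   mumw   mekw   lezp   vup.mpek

vku — violates constraint 1: syllable 1 onset /vk/ has 2 consonants (> 1) → not permitted
mumw — violates constraint 2: syllable 1 coda /mw/ has 2 consonants (> 1) → not permitted
mekw — violates constraint 2: syllable 1 coda /kw/ has 2 consonants (> 1) → not permitted
lezp — violates constraint 2: syllable 1 coda /zp/ has 2 consonants (> 1) → not permitted
vup.mpek — violates constraint 1: syllable 2 onset /mp/ has 2 consonants (> 1) → not permitted
No form is permitted → 0.

0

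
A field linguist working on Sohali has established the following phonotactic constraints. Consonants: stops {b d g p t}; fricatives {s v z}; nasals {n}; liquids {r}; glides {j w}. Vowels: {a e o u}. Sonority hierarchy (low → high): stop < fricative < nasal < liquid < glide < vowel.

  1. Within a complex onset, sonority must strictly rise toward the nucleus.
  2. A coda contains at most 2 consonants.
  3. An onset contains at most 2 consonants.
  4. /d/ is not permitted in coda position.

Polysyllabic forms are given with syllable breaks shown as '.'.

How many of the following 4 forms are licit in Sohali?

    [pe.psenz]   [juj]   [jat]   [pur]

[pe.psenz] — σ1 onset /p/, coda /∅/ ok; σ2 onset /ps/ (1→2 rises), coda /nz/ (2C) ok → licit
[juj] — σ1 onset /j/, coda /j/ ok → licit
[jat] — σ1 onset /j/, coda /t/ ok → licit
[pur] — σ1 onset /p/, coda /r/ ok → licit
Licit: [pe.psenz], [juj], [jat], [pur] → 4.

4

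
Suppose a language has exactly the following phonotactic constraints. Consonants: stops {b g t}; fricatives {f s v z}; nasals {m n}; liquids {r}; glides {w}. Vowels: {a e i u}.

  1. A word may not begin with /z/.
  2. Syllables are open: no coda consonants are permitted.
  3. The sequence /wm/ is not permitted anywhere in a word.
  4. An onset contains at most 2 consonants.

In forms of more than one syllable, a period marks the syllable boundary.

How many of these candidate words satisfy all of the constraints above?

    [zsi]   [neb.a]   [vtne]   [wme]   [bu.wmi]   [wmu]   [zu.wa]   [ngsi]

0

[zsi] — violates constraint 1: word begins with /z/ → phonotactically illegal
[neb.a] — violates constraint 2: syllable 1 coda /b/ has 1 consonant (> 0) → phonotactically illegal
[vtne] — violates constraint 4: syllable 1 onset /vtn/ has 3 consonants (> 2) → phonotactically illegal
[wme] — violates constraint 3: contains banned sequence /wm/ → phonotactically illegal
[bu.wmi] — violates constraint 3: contains banned sequence /wm/ → phonotactically illegal
[wmu] — violates constraint 3: contains banned sequence /wm/ → phonotactically illegal
[zu.wa] — violates constraint 1: word begins with /z/ → phonotactically illegal
[ngsi] — violates constraint 4: syllable 1 onset /ngs/ has 3 consonants (> 2) → phonotactically illegal
No form is phonotactically legal → 0.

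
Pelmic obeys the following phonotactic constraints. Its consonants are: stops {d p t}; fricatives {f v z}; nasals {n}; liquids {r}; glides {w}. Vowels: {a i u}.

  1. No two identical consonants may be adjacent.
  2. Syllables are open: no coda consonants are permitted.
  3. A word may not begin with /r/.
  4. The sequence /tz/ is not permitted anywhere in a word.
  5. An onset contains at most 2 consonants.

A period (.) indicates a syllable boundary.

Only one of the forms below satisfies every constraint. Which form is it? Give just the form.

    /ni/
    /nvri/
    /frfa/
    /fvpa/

/ni/

/ni/ — σ1 onset /n/, coda /∅/ ok → licit
/nvri/ — violates constraint 5: syllable 1 onset /nvr/ has 3 consonants (> 2) → illicit
/frfa/ — violates constraint 5: syllable 1 onset /frf/ has 3 consonants (> 2) → illicit
/fvpa/ — violates constraint 5: syllable 1 onset /fvp/ has 3 consonants (> 2) → illicit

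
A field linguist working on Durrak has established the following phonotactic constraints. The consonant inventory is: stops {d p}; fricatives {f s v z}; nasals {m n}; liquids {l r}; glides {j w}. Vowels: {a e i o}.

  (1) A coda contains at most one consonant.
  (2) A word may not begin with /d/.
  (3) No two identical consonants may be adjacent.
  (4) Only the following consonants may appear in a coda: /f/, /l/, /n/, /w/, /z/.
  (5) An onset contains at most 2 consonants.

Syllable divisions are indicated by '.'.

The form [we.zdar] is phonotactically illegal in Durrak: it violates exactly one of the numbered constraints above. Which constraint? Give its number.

[we.zdar]: syllable 2 coda contains /r/, which is not a licensed coda consonant.
This is a violation of constraint 4: "Only the following consonants may appear in a coda: /f/, /l/, /n/, /w/, /z/."
The remaining constraints (1, 2, 3, 5) are satisfied.

4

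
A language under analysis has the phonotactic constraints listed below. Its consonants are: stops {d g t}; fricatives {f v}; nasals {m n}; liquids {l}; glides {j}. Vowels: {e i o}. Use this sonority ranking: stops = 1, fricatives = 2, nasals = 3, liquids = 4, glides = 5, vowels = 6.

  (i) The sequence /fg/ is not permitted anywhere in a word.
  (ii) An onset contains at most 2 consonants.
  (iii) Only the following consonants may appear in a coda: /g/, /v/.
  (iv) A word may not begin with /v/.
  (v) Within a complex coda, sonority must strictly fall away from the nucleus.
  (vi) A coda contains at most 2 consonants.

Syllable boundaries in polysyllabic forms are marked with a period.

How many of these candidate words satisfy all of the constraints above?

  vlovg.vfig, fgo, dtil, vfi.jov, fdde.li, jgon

vlovg.vfig — violates constraint (iv): word begins with /v/ → illicit
fgo — violates constraint (i): contains banned sequence /fg/ → illicit
dtil — violates constraint (iii): syllable 1 coda contains /l/, which is not a licensed coda consonant → illicit
vfi.jov — violates constraint (iv): word begins with /v/ → illicit
fdde.li — violates constraint (ii): syllable 1 onset /fdd/ has 3 consonants (> 2) → illicit
jgon — violates constraint (iii): syllable 1 coda contains /n/, which is not a licensed coda consonant → illicit
No form is licit → 0.

0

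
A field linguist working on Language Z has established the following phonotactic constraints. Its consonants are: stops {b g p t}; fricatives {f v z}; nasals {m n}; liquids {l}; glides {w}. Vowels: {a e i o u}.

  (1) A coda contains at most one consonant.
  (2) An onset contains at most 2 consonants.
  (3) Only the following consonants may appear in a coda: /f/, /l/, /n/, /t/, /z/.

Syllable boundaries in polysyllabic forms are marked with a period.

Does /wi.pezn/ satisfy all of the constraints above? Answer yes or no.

/wi.pezn/ — violates constraint 1: syllable 2 coda /zn/ has 2 consonants (> 1) → ill-formed

no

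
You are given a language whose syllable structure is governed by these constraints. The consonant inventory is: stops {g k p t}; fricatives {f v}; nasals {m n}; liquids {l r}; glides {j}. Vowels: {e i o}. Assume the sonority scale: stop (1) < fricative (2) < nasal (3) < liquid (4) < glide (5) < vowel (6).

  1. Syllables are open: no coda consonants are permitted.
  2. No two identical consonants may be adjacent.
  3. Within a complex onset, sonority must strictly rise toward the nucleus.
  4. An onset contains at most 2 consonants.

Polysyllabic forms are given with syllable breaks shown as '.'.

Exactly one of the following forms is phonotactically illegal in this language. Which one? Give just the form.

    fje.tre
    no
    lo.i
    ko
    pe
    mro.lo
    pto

fje.tre — σ1 onset /fj/ (2→5 rises), coda /∅/ ok; σ2 onset /tr/ (1→4 rises), coda /∅/ ok → phonotactically legal
no — σ1 onset /n/, coda /∅/ ok → phonotactically legal
lo.i — σ1 onset /l/, coda /∅/ ok; σ2 onset /∅/, coda /∅/ ok → phonotactically legal
ko — σ1 onset /k/, coda /∅/ ok → phonotactically legal
pe — σ1 onset /p/, coda /∅/ ok → phonotactically legal
mro.lo — σ1 onset /mr/ (3→4 rises), coda /∅/ ok; σ2 onset /l/, coda /∅/ ok → phonotactically legal
pto — violates constraint 3: syllable 1 onset /pt/: /p/ (stop, 1) → /t/ (stop, 1) does not rise → phonotactically illegal

pto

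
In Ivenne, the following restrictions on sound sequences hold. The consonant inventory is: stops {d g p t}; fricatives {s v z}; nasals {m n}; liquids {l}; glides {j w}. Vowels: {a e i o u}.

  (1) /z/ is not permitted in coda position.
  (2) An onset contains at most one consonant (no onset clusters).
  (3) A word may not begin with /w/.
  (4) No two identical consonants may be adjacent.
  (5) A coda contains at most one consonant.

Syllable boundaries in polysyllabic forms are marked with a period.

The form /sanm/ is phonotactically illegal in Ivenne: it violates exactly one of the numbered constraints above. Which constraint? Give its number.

/sanm/: syllable 1 coda /nm/ has 2 consonants (> 1).
This is a violation of constraint 5: "A coda contains at most one consonant."
The remaining constraints (1, 2, 3, 4) are satisfied.

5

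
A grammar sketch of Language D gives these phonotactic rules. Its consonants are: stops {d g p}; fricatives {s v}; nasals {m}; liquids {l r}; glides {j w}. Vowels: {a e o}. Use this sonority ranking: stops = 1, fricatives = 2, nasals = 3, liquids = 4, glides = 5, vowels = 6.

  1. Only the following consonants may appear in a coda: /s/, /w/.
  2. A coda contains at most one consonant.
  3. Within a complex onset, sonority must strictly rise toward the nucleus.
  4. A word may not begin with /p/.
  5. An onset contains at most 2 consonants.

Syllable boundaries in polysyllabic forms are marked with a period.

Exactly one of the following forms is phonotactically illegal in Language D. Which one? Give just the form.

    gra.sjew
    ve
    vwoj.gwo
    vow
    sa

vwoj.gwo

gra.sjew — σ1 onset /gr/ (1→4 rises), coda /∅/ ok; σ2 onset /sj/ (2→5 rises), coda /w/ ok → phonotactically legal
ve — σ1 onset /v/, coda /∅/ ok → phonotactically legal
vwoj.gwo — violates constraint 1: syllable 1 coda contains /j/, which is not a licensed coda consonant → phonotactically illegal
vow — σ1 onset /v/, coda /w/ ok → phonotactically legal
sa — σ1 onset /s/, coda /∅/ ok → phonotactically legal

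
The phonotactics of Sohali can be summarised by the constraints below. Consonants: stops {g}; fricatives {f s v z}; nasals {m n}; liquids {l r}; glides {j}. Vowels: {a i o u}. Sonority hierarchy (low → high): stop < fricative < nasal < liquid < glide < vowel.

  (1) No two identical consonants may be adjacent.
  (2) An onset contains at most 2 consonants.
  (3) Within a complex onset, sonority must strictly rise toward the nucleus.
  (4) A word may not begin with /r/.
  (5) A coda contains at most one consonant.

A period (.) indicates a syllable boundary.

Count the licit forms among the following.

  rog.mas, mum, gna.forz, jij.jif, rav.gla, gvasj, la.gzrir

1

rog.mas — violates constraint 4: word begins with /r/ → illicit
mum — σ1 onset /m/, coda /m/ ok → licit
gna.forz — violates constraint 5: syllable 2 coda /rz/ has 2 consonants (> 1) → illicit
jij.jif — violates constraint 1: adjacent identical consonants /jj/ → illicit
rav.gla — violates constraint 4: word begins with /r/ → illicit
gvasj — violates constraint 5: syllable 1 coda /sj/ has 2 consonants (> 1) → illicit
la.gzrir — violates constraint 2: syllable 2 onset /gzr/ has 3 consonants (> 2) → illicit
Licit: mum → 1.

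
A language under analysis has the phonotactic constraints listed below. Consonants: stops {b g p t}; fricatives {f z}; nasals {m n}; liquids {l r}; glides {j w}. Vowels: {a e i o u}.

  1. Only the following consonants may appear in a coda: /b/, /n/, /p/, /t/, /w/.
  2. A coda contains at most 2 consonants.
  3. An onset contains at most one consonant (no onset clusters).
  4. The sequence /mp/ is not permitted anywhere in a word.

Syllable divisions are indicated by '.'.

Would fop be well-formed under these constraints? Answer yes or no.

fop — σ1 onset /f/, coda /p/ ok → well-formed

yes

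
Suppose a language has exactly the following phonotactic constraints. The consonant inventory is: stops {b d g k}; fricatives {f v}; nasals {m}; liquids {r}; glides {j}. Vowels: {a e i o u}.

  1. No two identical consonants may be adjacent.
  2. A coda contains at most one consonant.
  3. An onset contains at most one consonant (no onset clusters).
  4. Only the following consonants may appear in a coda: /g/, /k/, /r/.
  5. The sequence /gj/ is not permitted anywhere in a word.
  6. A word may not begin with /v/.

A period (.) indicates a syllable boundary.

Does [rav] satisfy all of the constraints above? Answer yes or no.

no

[rav] — violates constraint 4: syllable 1 coda contains /v/, which is not a licensed coda consonant → illicit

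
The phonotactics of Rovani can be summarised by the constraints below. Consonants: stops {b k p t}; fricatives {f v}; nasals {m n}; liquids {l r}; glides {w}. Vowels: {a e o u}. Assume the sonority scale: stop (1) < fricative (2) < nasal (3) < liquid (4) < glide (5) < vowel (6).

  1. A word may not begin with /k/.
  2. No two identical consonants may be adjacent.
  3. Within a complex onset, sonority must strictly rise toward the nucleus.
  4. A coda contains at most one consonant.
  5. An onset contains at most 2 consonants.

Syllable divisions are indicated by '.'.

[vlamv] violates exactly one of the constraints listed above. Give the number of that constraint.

[vlamv]: syllable 1 coda /mv/ has 2 consonants (> 1).
This is a violation of constraint 4: "A coda contains at most one consonant."
The remaining constraints (1, 2, 3, 5) are satisfied.

4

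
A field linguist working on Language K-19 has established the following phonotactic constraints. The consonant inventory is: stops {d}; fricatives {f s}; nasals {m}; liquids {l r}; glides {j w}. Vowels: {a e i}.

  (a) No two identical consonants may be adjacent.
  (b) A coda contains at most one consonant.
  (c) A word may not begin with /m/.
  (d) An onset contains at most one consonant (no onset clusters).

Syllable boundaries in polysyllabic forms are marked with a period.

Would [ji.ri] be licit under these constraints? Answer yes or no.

[ji.ri] — σ1 onset /j/, coda /∅/ ok; σ2 onset /r/, coda /∅/ ok → licit

yes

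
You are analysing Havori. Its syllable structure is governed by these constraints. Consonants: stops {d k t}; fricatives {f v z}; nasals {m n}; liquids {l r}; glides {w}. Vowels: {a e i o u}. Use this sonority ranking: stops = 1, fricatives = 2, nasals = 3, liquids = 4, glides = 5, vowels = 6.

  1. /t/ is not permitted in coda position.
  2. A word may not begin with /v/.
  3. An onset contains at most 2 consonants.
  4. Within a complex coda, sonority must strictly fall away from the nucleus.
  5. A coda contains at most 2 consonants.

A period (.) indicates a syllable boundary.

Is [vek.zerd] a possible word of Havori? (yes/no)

[vek.zerd] — violates constraint 2: word begins with /v/ → ill-formed

no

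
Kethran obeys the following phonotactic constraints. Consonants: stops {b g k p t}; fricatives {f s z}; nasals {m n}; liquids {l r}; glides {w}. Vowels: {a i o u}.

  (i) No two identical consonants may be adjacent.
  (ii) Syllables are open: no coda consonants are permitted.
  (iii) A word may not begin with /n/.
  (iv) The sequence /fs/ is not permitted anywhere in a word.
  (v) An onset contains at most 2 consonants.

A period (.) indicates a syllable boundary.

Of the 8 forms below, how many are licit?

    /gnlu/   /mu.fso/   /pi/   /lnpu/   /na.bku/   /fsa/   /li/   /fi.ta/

3

/gnlu/ — violates constraint (v): syllable 1 onset /gnl/ has 3 consonants (> 2) → illicit
/mu.fso/ — violates constraint (iv): contains banned sequence /fs/ → illicit
/pi/ — σ1 onset /p/, coda /∅/ ok → licit
/lnpu/ — violates constraint (v): syllable 1 onset /lnp/ has 3 consonants (> 2) → illicit
/na.bku/ — violates constraint (iii): word begins with /n/ → illicit
/fsa/ — violates constraint (iv): contains banned sequence /fs/ → illicit
/li/ — σ1 onset /l/, coda /∅/ ok → licit
/fi.ta/ — σ1 onset /f/, coda /∅/ ok; σ2 onset /t/, coda /∅/ ok → licit
Licit: /pi/, /li/, /fi.ta/ → 3.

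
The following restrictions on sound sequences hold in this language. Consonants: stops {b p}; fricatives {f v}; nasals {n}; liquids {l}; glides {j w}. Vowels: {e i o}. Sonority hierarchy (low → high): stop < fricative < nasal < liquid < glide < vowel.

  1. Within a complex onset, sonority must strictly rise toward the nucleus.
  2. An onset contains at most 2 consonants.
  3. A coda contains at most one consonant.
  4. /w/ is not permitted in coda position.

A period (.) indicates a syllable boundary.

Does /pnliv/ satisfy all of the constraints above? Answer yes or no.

no

/pnliv/ — violates constraint 2: syllable 1 onset /pnl/ has 3 consonants (> 2) → illicit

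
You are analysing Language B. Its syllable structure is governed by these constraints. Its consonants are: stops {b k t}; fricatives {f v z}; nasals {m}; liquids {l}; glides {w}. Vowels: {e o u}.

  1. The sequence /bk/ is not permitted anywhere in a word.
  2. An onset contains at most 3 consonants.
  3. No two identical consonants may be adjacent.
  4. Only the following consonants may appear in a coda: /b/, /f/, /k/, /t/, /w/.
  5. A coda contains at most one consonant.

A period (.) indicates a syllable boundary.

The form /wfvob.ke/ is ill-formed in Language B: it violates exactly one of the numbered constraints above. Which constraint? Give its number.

1

/wfvob.ke/: contains banned sequence /bk/.
This is a violation of constraint 1: "The sequence /bk/ is not permitted anywhere in a word."
The remaining constraints (2, 3, 4, 5) are satisfied.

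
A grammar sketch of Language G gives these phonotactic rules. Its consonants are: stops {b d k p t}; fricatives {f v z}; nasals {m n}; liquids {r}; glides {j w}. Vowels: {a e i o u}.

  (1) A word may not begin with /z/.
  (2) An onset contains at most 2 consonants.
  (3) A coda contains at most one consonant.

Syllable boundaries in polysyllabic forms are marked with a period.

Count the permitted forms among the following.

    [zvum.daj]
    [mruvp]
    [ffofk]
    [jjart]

[zvum.daj] — violates constraint 1: word begins with /z/ → not permitted
[mruvp] — violates constraint 3: syllable 1 coda /vp/ has 2 consonants (> 1) → not permitted
[ffofk] — violates constraint 3: syllable 1 coda /fk/ has 2 consonants (> 1) → not permitted
[jjart] — violates constraint 3: syllable 1 coda /rt/ has 2 consonants (> 1) → not permitted
No form is permitted → 0.

0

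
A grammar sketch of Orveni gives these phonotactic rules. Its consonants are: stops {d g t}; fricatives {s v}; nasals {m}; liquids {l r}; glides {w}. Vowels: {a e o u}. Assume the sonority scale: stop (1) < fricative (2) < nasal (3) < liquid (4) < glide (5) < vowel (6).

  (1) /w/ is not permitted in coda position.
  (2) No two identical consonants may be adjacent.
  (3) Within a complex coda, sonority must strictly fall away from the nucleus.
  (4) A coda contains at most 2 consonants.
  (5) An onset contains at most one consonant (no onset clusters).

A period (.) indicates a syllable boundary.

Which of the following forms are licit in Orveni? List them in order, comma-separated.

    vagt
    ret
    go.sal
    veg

vagt — violates constraint 3: syllable 1 coda /gt/: /g/ (stop, 1) → /t/ (stop, 1) does not fall → illicit
ret — σ1 onset /r/, coda /t/ ok → licit
go.sal — σ1 onset /g/, coda /∅/ ok; σ2 onset /s/, coda /l/ ok → licit
veg — σ1 onset /v/, coda /g/ ok → licit

ret, go.sal, veg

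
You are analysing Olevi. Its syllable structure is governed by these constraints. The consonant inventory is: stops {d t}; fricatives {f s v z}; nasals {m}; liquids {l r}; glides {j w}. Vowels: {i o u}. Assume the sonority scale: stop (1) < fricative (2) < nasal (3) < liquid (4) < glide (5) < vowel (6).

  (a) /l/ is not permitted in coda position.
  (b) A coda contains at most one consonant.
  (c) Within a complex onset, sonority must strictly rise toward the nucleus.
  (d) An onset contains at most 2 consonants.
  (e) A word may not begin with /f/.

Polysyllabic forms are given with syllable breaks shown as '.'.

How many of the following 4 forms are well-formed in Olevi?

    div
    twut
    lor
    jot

div — σ1 onset /d/, coda /v/ ok → well-formed
twut — σ1 onset /tw/ (1→5 rises), coda /t/ ok → well-formed
lor — σ1 onset /l/, coda /r/ ok → well-formed
jot — σ1 onset /j/, coda /t/ ok → well-formed
Well-formed: div, twut, lor, jot → 4.

4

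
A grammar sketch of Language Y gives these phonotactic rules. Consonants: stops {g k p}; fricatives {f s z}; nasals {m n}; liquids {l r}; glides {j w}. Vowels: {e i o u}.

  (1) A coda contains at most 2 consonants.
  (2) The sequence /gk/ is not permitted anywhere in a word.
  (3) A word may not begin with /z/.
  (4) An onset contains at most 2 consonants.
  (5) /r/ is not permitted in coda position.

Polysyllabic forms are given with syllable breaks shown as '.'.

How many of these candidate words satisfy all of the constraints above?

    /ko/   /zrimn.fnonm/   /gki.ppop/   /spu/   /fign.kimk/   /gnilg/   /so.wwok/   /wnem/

/ko/ — σ1 onset /k/, coda /∅/ ok → well-formed
/zrimn.fnonm/ — violates constraint 3: word begins with /z/ → ill-formed
/gki.ppop/ — violates constraint 2: contains banned sequence /gk/ → ill-formed
/spu/ — σ1 onset /sp/ (2C), coda /∅/ ok → well-formed
/fign.kimk/ — σ1 onset /f/, coda /gn/ (2C) ok; σ2 onset /k/, coda /mk/ (2C) ok → well-formed
/gnilg/ — σ1 onset /gn/ (2C), coda /lg/ (2C) ok → well-formed
/so.wwok/ — σ1 onset /s/, coda /∅/ ok; σ2 onset /ww/ (2C), coda /k/ ok → well-formed
/wnem/ — σ1 onset /wn/ (2C), coda /m/ ok → well-formed
Well-formed: /ko/, /spu/, /fign.kimk/, /gnilg/, /so.wwok/, /wnem/ → 6.

6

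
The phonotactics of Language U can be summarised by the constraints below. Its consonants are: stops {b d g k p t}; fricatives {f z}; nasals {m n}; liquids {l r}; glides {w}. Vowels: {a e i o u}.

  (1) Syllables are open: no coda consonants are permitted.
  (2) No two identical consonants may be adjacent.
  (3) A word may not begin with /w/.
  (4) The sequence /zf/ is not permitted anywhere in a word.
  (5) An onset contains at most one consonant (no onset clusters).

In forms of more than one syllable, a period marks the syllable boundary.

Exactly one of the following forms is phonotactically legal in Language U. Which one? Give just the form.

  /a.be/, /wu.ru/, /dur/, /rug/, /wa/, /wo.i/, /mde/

/a.be/ — σ1 onset /∅/, coda /∅/ ok; σ2 onset /b/, coda /∅/ ok → phonotactically legal
/wu.ru/ — violates constraint 3: word begins with /w/ → phonotactically illegal
/dur/ — violates constraint 1: syllable 1 coda /r/ has 1 consonant (> 0) → phonotactically illegal
/rug/ — violates constraint 1: syllable 1 coda /g/ has 1 consonant (> 0) → phonotactically illegal
/wa/ — violates constraint 3: word begins with /w/ → phonotactically illegal
/wo.i/ — violates constraint 3: word begins with /w/ → phonotactically illegal
/mde/ — violates constraint 5: syllable 1 onset /md/ has 2 consonants (> 1) → phonotactically illegal

/a.be/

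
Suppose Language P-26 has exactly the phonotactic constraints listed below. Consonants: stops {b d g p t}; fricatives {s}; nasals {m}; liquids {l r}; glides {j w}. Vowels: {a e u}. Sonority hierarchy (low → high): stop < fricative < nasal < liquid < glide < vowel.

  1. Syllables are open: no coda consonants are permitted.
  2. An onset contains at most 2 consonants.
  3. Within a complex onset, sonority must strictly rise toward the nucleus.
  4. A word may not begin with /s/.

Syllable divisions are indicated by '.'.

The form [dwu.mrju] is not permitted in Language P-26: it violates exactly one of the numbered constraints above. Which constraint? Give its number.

[dwu.mrju]: syllable 2 onset /mrj/ has 3 consonants (> 2).
This is a violation of constraint 2: "An onset contains at most 2 consonants."
The remaining constraints (1, 3, 4) are satisfied.

2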